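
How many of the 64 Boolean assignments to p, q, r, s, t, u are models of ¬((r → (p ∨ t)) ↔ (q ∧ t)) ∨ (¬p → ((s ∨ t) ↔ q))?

Initial set: {(¬((r → (p ∨ t)) ↔ (q ∧ t)) ∨ (¬p → ((s ∨ t) ↔ q)))}.
(¬((r → (p ∨ t)) ↔ (q ∧ t)) ∨ (¬p → ((s ∨ t) ↔ q))): β-rule — branch into ¬((r → (p ∨ t)) ↔ (q ∧ t))  //  (¬p → ((s ∨ t) ↔ q)).
  branch 1 (add ¬((r → (p ∨ t)) ↔ (q ∧ t))):
    ¬((r → (p ∨ t)) ↔ (q ∧ t)): β-rule — branch into (r → (p ∨ t)), ¬(q ∧ t)  //  ¬(r → (p ∨ t)), (q ∧ t).
      branch 1.1 (add (r → (p ∨ t)), ¬(q ∧ t)):
        (r → (p ∨ t)): β-rule — branch into ¬r  //  (p ∨ t).
          branch 1.1.1 (add ¬r):
            ¬(q ∧ t): β-rule — branch into ¬q  //  ¬t.
              branch 1.1.1.1 (add ¬q):
                ○ open, literals {q=F, r=F}.
              branch 1.1.1.2 (add ¬t):
                ○ open, literals {r=F, t=F}.
          branch 1.1.2 (add (p ∨ t)):
            ¬(q ∧ t): β-rule — branch into ¬q  //  ¬t.
              branch 1.1.2.1 (add ¬q):
                (p ∨ t): β-rule — branch into p  //  t.
                  branch 1.1.2.1.1 (add p):
                    ○ open, literals {p=T, q=F}.
                  branch 1.1.2.1.2 (add t):
                    ○ open, literals {q=F, t=T}.
              branch 1.1.2.2 (add ¬t):
                (p ∨ t): β-rule — branch into p  //  t.
                  branch 1.1.2.2.1 (add p):
                    ○ open, literals {p=T, t=F}.
                  branch 1.1.2.2.2 (add t):
                    × closes — contains both t and ¬t.
      branch 1.2 (add ¬(r → (p ∨ t)), (q ∧ t)):
        ¬(r → (p ∨ t)): α-rule — add r, ¬(p ∨ t).
        (q ∧ t): α-rule — add q, t.
        ¬(p ∨ t): α-rule — add ¬p, ¬t.
        × closes — contains both t and ¬t.
  branch 2 (add (¬p → ((s ∨ t) ↔ q))):
    (¬p → ((s ∨ t) ↔ q)): β-rule — branch into ¬¬p  //  ((s ∨ t) ↔ q).
      branch 2.1 (add ¬¬p):
        ○ open, literals {p=T}.
      branch 2.2 (add ((s ∨ t) ↔ q)):
        ((s ∨ t) ↔ q): β-rule — branch into (s ∨ t), q  //  ¬(s ∨ t), ¬q.
          branch 2.2.1 (add (s ∨ t), q):
            (s ∨ t): β-rule — branch into s  //  t.
              branch 2.2.1.1 (add s):
                ○ open, literals {q=T, s=T}.
              branch 2.2.1.2 (add t):
                ○ open, literals {q=T, t=T}.
          branch 2.2.2 (add ¬(s ∨ t), ¬q):
            ¬(s ∨ t): α-rule — add ¬s, ¬t.
            ○ open, literals {q=F, s=F, t=F}.
2 branches closed, 9 open.
Each open branch fixes some atoms; the unmentioned ones are free. Counting distinct full assignments: branch {q=F, r=F} (p, s, t, u) contributes 16 new; branch {r=F, t=F} (p, q, s, u) contributes 8 new; branch {p=T, q=F} (r, s, t, u) contributes 8 new; branch {q=F, t=T} (p, r, s, u) contributes 4 new; branch {p=T, t=F} (q, r, s, u) contributes 4 new; branch {p=T} (q, r, s, t, u) contributes 8 new; branch {q=T, s=T} (p, r, t, u) contributes 6 new; branch {q=T, t=T} (p, r, s, u) contributes 4 new; branch {q=F, s=F, t=F} (p, r, u) contributes 2 new. Total: 60.

60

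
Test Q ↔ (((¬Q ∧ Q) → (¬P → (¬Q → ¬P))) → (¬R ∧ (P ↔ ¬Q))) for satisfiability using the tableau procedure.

Initial set: {(Q ↔ (((¬Q ∧ Q) → (¬P → (¬Q → ¬P))) → (¬R ∧ (P ↔ ¬Q))))}.
(Q ↔ (((¬Q ∧ Q) → (¬P → (¬Q → ¬P))) → (¬R ∧ (P ↔ ¬Q)))): β-rule — branch into Q, (((¬Q ∧ Q) → (¬P → (¬Q → ¬P))) → (¬R ∧ (P ↔ ¬Q)))  //  ¬Q, ¬(((¬Q ∧ Q) → (¬P → (¬Q → ¬P))) → (¬R ∧ (P ↔ ¬Q))).
  branch 1 (add Q, (((¬Q ∧ Q) → (¬P → (¬Q → ¬P))) → (¬R ∧ (P ↔ ¬Q)))):
    (((¬Q ∧ Q) → (¬P → (¬Q → ¬P))) → (¬R ∧ (P ↔ ¬Q))): β-rule — branch into ¬((¬Q ∧ Q) → (¬P → (¬Q → ¬P)))  //  (¬R ∧ (P ↔ ¬Q)).
      branch 1.1 (add ¬((¬Q ∧ Q) → (¬P → (¬Q → ¬P)))):
        ¬((¬Q ∧ Q) → (¬P → (¬Q → ¬P))): α-rule — add (¬Q ∧ Q), ¬(¬P → (¬Q → ¬P)).
        (¬Q ∧ Q): α-rule — add ¬Q, Q.
        × closes — contains both Q and ¬Q.
      branch 1.2 (add (¬R ∧ (P ↔ ¬Q))):
        (¬R ∧ (P ↔ ¬Q)): α-rule — add ¬R, (P ↔ ¬Q).
        (P ↔ ¬Q): β-rule — branch into P, ¬Q  //  ¬P, ¬¬Q.
          branch 1.2.1 (add P, ¬Q):
            × closes — contains both Q and ¬Q.
          branch 1.2.2 (add ¬P, ¬¬Q):
            ○ open, literals {P=0, Q=1, R=0}.
  branch 2 (add ¬Q, ¬(((¬Q ∧ Q) → (¬P → (¬Q → ¬P))) → (¬R ∧ (P ↔ ¬Q)))):
    ¬(((¬Q ∧ Q) → (¬P → (¬Q → ¬P))) → (¬R ∧ (P ↔ ¬Q))): α-rule — add ((¬Q ∧ Q) → (¬P → (¬Q → ¬P))), ¬(¬R ∧ (P ↔ ¬Q)).
    ((¬Q ∧ Q) → (¬P → (¬Q → ¬P))): β-rule — branch into ¬(¬Q ∧ Q)  //  (¬P → (¬Q → ¬P)).
      branch 2.1 (add ¬(¬Q ∧ Q)):
        ¬(¬R ∧ (P ↔ ¬Q)): β-rule — branch into ¬¬R  //  ¬(P ↔ ¬Q).
          branch 2.1.1 (add ¬¬R):
            ¬(¬Q ∧ Q): β-rule — branch into ¬¬Q  //  ¬Q.
              branch 2.1.1.1 (add ¬¬Q):
                × closes — contains both Q and ¬Q.
              branch 2.1.1.2 (add ¬Q):
                ○ open, literals {Q=0, R=1}.
          branch 2.1.2 (add ¬(P ↔ ¬Q)):
            ¬(¬Q ∧ Q): β-rule — branch into ¬¬Q  //  ¬Q.
              branch 2.1.2.1 (add ¬¬Q):
                × closes — contains both Q and ¬Q.
              branch 2.1.2.2 (add ¬Q):
                ¬(P ↔ ¬Q): β-rule — branch into P, ¬¬Q  //  ¬P, ¬Q.
                  branch 2.1.2.2.1 (add P, ¬¬Q):
                    × closes — contains both Q and ¬Q.
                  branch 2.1.2.2.2 (add ¬P, ¬Q):
                    ○ open, literals {P=0, Q=0}.
      branch 2.2 (add (¬P → (¬Q → ¬P))):
        ¬(¬R ∧ (P ↔ ¬Q)): β-rule — branch into ¬¬R  //  ¬(P ↔ ¬Q).
          branch 2.2.1 (add ¬¬R):
            (¬P → (¬Q → ¬P)): β-rule — branch into ¬¬P  //  (¬Q → ¬P).
              branch 2.2.1.1 (add ¬¬P):
                ○ open, literals {P=1, Q=0, R=1}.
              branch 2.2.1.2 (add (¬Q → ¬P)):
                (¬Q → ¬P): β-rule — branch into ¬¬Q  //  ¬P.
                  branch 2.2.1.2.1 (add ¬¬Q):
                    × closes — contains both Q and ¬Q.
                  branch 2.2.1.2.2 (add ¬P):
                    ○ open, literals {P=0, Q=0, R=1}.
          branch 2.2.2 (add ¬(P ↔ ¬Q)):
            (¬P → (¬Q → ¬P)): β-rule — branch into ¬¬P  //  (¬Q → ¬P).
              branch 2.2.2.1 (add ¬¬P):
                ¬(P ↔ ¬Q): β-rule — branch into P, ¬¬Q  //  ¬P, ¬Q.
                  branch 2.2.2.1.1 (add P, ¬¬Q):
                    × closes — contains both Q and ¬Q.
                  branch 2.2.2.1.2 (add ¬P, ¬Q):
                    × closes — contains both P and ¬P.
              branch 2.2.2.2 (add (¬Q → ¬P)):
                ¬(P ↔ ¬Q): β-rule — branch into P, ¬¬Q  //  ¬P, ¬Q.
                  branch 2.2.2.2.1 (add P, ¬¬Q):
                    × closes — contains both Q and ¬Q.
                  branch 2.2.2.2.2 (add ¬P, ¬Q):
                    (¬Q → ¬P): β-rule — branch into ¬¬Q  //  ¬P.
                      branch 2.2.2.2.2.1 (add ¬¬Q):
                        × closes — contains both Q and ¬Q.
                      branch 2.2.2.2.2.2 (add ¬P):
                        ○ open, literals {P=0, Q=0}.
10 branches closed, 6 open.
An open branch gives a satisfying assignment: P=0, Q=1, R=0.

Satisfiable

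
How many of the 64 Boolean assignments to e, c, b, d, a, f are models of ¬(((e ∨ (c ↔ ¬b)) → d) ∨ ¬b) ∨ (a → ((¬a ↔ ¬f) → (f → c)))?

Initial set: {(¬(((e ∨ (c ↔ ¬b)) → d) ∨ ¬b) ∨ (a → ((¬a ↔ ¬f) → (f → c))))}.
(¬(((e ∨ (c ↔ ¬b)) → d) ∨ ¬b) ∨ (a → ((¬a ↔ ¬f) → (f → c)))): β-rule — branch into ¬(((e ∨ (c ↔ ¬b)) → d) ∨ ¬b)  //  (a → ((¬a ↔ ¬f) → (f → c))).
  branch 1 (add ¬(((e ∨ (c ↔ ¬b)) → d) ∨ ¬b)):
    ¬(((e ∨ (c ↔ ¬b)) → d) ∨ ¬b): α-rule — add ¬((e ∨ (c ↔ ¬b)) → d), ¬¬b.
    ¬((e ∨ (c ↔ ¬b)) → d): α-rule — add (e ∨ (c ↔ ¬b)), ¬d.
    (e ∨ (c ↔ ¬b)): β-rule — branch into e  //  (c ↔ ¬b).
      branch 1.1 (add e):
        ○ open, literals {b=T, d=F, e=T}.
      branch 1.2 (add (c ↔ ¬b)):
        (c ↔ ¬b): β-rule — branch into c, ¬b  //  ¬c, ¬¬b.
          branch 1.2.1 (add c, ¬b):
            × closes — contains both b and ¬b.
          branch 1.2.2 (add ¬c, ¬¬b):
            ○ open, literals {b=T, c=F, d=F}.
  branch 2 (add (a → ((¬a ↔ ¬f) → (f → c)))):
    (a → ((¬a ↔ ¬f) → (f → c))): β-rule — branch into ¬a  //  ((¬a ↔ ¬f) → (f → c)).
      branch 2.1 (add ¬a):
        ○ open, literals {a=F}.
      branch 2.2 (add ((¬a ↔ ¬f) → (f → c))):
        ((¬a ↔ ¬f) → (f → c)): β-rule — branch into ¬(¬a ↔ ¬f)  //  (f → c).
          branch 2.2.1 (add ¬(¬a ↔ ¬f)):
            ¬(¬a ↔ ¬f): β-rule — branch into ¬a, ¬¬f  //  ¬¬a, ¬f.
              branch 2.2.1.1 (add ¬a, ¬¬f):
                ○ open, literals {a=F, f=T}.
              branch 2.2.1.2 (add ¬¬a, ¬f):
                ○ open, literals {a=T, f=F}.
          branch 2.2.2 (add (f → c)):
            (f → c): β-rule — branch into ¬f  //  c.
              branch 2.2.2.1 (add ¬f):
                ○ open, literals {f=F}.
              branch 2.2.2.2 (add c):
                ○ open, literals {c=T}.
1 branch closed, 7 open.
Each open branch fixes some atoms; the unmentioned ones are free. Counting distinct full assignments: branch {b=T, d=F, e=T} (c, a, f) contributes 8 new; branch {b=T, c=F, d=F} (e, a, f) contributes 4 new; branch {a=F} (e, c, b, d, f) contributes 26 new; branch {a=F, f=T} (e, c, b, d) contributes 0 new; branch {a=T, f=F} (e, c, b, d) contributes 13 new; branch {f=F} (e, c, b, d, a) contributes 0 new; branch {c=T} (e, b, d, a, f) contributes 7 new. Total: 58.

58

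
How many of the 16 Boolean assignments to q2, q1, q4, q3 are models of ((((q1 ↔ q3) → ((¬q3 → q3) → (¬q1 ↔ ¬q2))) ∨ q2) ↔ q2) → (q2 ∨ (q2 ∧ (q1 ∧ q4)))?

Initial set: {(((((q1 ↔ q3) → ((¬q3 → q3) → (¬q1 ↔ ¬q2))) ∨ q2) ↔ q2) → (q2 ∨ (q2 ∧ (q1 ∧ q4))))}.
(((((q1 ↔ q3) → ((¬q3 → q3) → (¬q1 ↔ ¬q2))) ∨ q2) ↔ q2) → (q2 ∨ (q2 ∧ (q1 ∧ q4)))): β-rule — branch into ¬((((q1 ↔ q3) → ((¬q3 → q3) → (¬q1 ↔ ¬q2))) ∨ q2) ↔ q2)  //  (q2 ∨ (q2 ∧ (q1 ∧ q4))).
  branch 1 (add ¬((((q1 ↔ q3) → ((¬q3 → q3) → (¬q1 ↔ ¬q2))) ∨ q2) ↔ q2)):
    ¬((((q1 ↔ q3) → ((¬q3 → q3) → (¬q1 ↔ ¬q2))) ∨ q2) ↔ q2): β-rule — branch into (((q1 ↔ q3) → ((¬q3 → q3) → (¬q1 ↔ ¬q2))) ∨ q2), ¬q2  //  ¬(((q1 ↔ q3) → ((¬q3 → q3) → (¬q1 ↔ ¬q2))) ∨ q2), q2.
      branch 1.1 (add (((q1 ↔ q3) → ((¬q3 → q3) → (¬q1 ↔ ¬q2))) ∨ q2), ¬q2):
        (((q1 ↔ q3) → ((¬q3 → q3) → (¬q1 ↔ ¬q2))) ∨ q2): β-rule — branch into ((q1 ↔ q3) → ((¬q3 → q3) → (¬q1 ↔ ¬q2)))  //  q2.
          branch 1.1.1 (add ((q1 ↔ q3) → ((¬q3 → q3) → (¬q1 ↔ ¬q2)))):
            ((q1 ↔ q3) → ((¬q3 → q3) → (¬q1 ↔ ¬q2))): β-rule — branch into ¬(q1 ↔ q3)  //  ((¬q3 → q3) → (¬q1 ↔ ¬q2)).
              branch 1.1.1.1 (add ¬(q1 ↔ q3)):
                ¬(q1 ↔ q3): β-rule — branch into q1, ¬q3  //  ¬q1, q3.
                  branch 1.1.1.1.1 (add q1, ¬q3):
                    ○ open, literals {q1=T, q2=F, q3=F}.
                  branch 1.1.1.1.2 (add ¬q1, q3):
                    ○ open, literals {q1=F, q2=F, q3=T}.
              branch 1.1.1.2 (add ((¬q3 → q3) → (¬q1 ↔ ¬q2))):
                ((¬q3 → q3) → (¬q1 ↔ ¬q2)): β-rule — branch into ¬(¬q3 → q3)  //  (¬q1 ↔ ¬q2).
                  branch 1.1.1.2.1 (add ¬(¬q3 → q3)):
                    ¬(¬q3 → q3): α-rule — add ¬q3, ¬q3.
                    ○ open, literals {q2=F, q3=F}.
                  branch 1.1.1.2.2 (add (¬q1 ↔ ¬q2)):
                    (¬q1 ↔ ¬q2): β-rule — branch into ¬q1, ¬q2  //  ¬¬q1, ¬¬q2.
                      branch 1.1.1.2.2.1 (add ¬q1, ¬q2):
                        ○ open, literals {q1=F, q2=F}.
                      branch 1.1.1.2.2.2 (add ¬¬q1, ¬¬q2):
                        × closes — contains both q2 and ¬q2.
          branch 1.1.2 (add q2):
            × closes — contains both q2 and ¬q2.
      branch 1.2 (add ¬(((q1 ↔ q3) → ((¬q3 → q3) → (¬q1 ↔ ¬q2))) ∨ q2), q2):
        ¬(((q1 ↔ q3) → ((¬q3 → q3) → (¬q1 ↔ ¬q2))) ∨ q2): α-rule — add ¬((q1 ↔ q3) → ((¬q3 → q3) → (¬q1 ↔ ¬q2))), ¬q2.
        × closes — contains both q2 and ¬q2.
  branch 2 (add (q2 ∨ (q2 ∧ (q1 ∧ q4)))):
    (q2 ∨ (q2 ∧ (q1 ∧ q4))): β-rule — branch into q2  //  (q2 ∧ (q1 ∧ q4)).
      branch 2.1 (add q2):
        ○ open, literals {q2=T}.
      branch 2.2 (add (q2 ∧ (q1 ∧ q4))):
        (q2 ∧ (q1 ∧ q4)): α-rule — add q2, (q1 ∧ q4).
        (q1 ∧ q4): α-rule — add q1, q4.
        ○ open, literals {q1=T, q2=T, q4=T}.
3 branches closed, 6 open.
Each open branch fixes some atoms; the unmentioned ones are free. Counting distinct full assignments: branch {q1=T, q2=F, q3=F} (q4) contributes 2 new; branch {q1=F, q2=F, q3=T} (q4) contributes 2 new; branch {q2=F, q3=F} (q1, q4) contributes 2 new; branch {q1=F, q2=F} (q4, q3) contributes 0 new; branch {q2=T} (q1, q4, q3) contributes 8 new; branch {q1=T, q2=T, q4=T} (q3) contributes 0 new. Total: 14.

14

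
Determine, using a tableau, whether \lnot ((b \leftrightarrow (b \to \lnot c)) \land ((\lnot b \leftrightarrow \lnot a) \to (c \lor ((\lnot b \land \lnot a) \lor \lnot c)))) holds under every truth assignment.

Not valid

Assume the negation and expand:
Initial set: {\lnot \lnot ((b \leftrightarrow (b \to \lnot c)) \land ((\lnot b \leftrightarrow \lnot a) \to (c \lor ((\lnot b \land \lnot a) \lor \lnot c))))}.
\lnot \lnot ((b \leftrightarrow (b \to \lnot c)) \land ((\lnot b \leftrightarrow \lnot a) \to (c \lor ((\lnot b \land \lnot a) \lor \lnot c)))): α-rule — add (b \leftrightarrow (b \to \lnot c)), ((\lnot b \leftrightarrow \lnot a) \to (c \lor ((\lnot b \land \lnot a) \lor \lnot c))).
(b \leftrightarrow (b \to \lnot c)): β-rule — branch into b, (b \to \lnot c)  //  \lnot b, \lnot (b \to \lnot c).
  branch 1 (add b, (b \to \lnot c)):
    ((\lnot b \leftrightarrow \lnot a) \to (c \lor ((\lnot b \land \lnot a) \lor \lnot c))): β-rule — branch into \lnot (\lnot b \leftrightarrow \lnot a)  //  (c \lor ((\lnot b \land \lnot a) \lor \lnot c)).
      branch 1.1 (add \lnot (\lnot b \leftrightarrow \lnot a)):
        (b \to \lnot c): β-rule — branch into \lnot b  //  \lnot c.
          branch 1.1.1 (add \lnot b):
            × closes — contains both b and \lnot b.
          branch 1.1.2 (add \lnot c):
            \lnot (\lnot b \leftrightarrow \lnot a): β-rule — branch into \lnot b, \lnot \lnot a  //  \lnot \lnot b, \lnot a.
              branch 1.1.2.1 (add \lnot b, \lnot \lnot a):
                × closes — contains both b and \lnot b.
              branch 1.1.2.2 (add \lnot \lnot b, \lnot a):
                ○ open, literals {a=0, b=1, c=0}.
      branch 1.2 (add (c \lor ((\lnot b \land \lnot a) \lor \lnot c))):
        (b \to \lnot c): β-rule — branch into \lnot b  //  \lnot c.
          branch 1.2.1 (add \lnot b):
            × closes — contains both b and \lnot b.
          branch 1.2.2 (add \lnot c):
            (c \lor ((\lnot b \land \lnot a) \lor \lnot c)): β-rule — branch into c  //  ((\lnot b \land \lnot a) \lor \lnot c).
              branch 1.2.2.1 (add c):
                × closes — contains both c and \lnot c.
              branch 1.2.2.2 (add ((\lnot b \land \lnot a) \lor \lnot c)):
                ((\lnot b \land \lnot a) \lor \lnot c): β-rule — branch into (\lnot b \land \lnot a)  //  \lnot c.
                  branch 1.2.2.2.1 (add (\lnot b \land \lnot a)):
                    (\lnot b \land \lnot a): α-rule — add \lnot b, \lnot a.
                    × closes — contains both b and \lnot b.
                  branch 1.2.2.2.2 (add \lnot c):
                    ○ open, literals {b=1, c=0}.
  branch 2 (add \lnot b, \lnot (b \to \lnot c)):
    \lnot (b \to \lnot c): α-rule — add b, \lnot \lnot c.
    × closes — contains both b and \lnot b.
6 branches closed, 2 open.
An open branch gives a countermodel: a=0, b=1, c=0 (unmentioned atoms arbitrary); under it the original formula is false.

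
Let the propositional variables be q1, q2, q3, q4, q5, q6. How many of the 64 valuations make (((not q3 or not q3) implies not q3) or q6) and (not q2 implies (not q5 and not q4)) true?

Initial set: {((((not q3 or not q3) implies not q3) or q6) and (not q2 implies (not q5 and not q4)))}.
((((not q3 or not q3) implies not q3) or q6) and (not q2 implies (not q5 and not q4))): α-rule — add (((not q3 or not q3) implies not q3) or q6), (not q2 implies (not q5 and not q4)).
(((not q3 or not q3) implies not q3) or q6): β-rule — branch into ((not q3 or not q3) implies not q3)  //  q6.
  branch 1 (add ((not q3 or not q3) implies not q3)):
    (not q2 implies (not q5 and not q4)): β-rule — branch into not not q2  //  (not q5 and not q4).
      branch 1.1 (add not not q2):
        ((not q3 or not q3) implies not q3): β-rule — branch into not (not q3 or not q3)  //  not q3.
          branch 1.1.1 (add not (not q3 or not q3)):
            not (not q3 or not q3): α-rule — add not not q3, not not q3.
            ○ open, literals {q2=T, q3=T}.
          branch 1.1.2 (add not q3):
            ○ open, literals {q2=T, q3=F}.
      branch 1.2 (add (not q5 and not q4)):
        (not q5 and not q4): α-rule — add not q5, not q4.
        ((not q3 or not q3) implies not q3): β-rule — branch into not (not q3 or not q3)  //  not q3.
          branch 1.2.1 (add not (not q3 or not q3)):
            not (not q3 or not q3): α-rule — add not not q3, not not q3.
            ○ open, literals {q3=T, q4=F, q5=F}.
          branch 1.2.2 (add not q3):
            ○ open, literals {q3=F, q4=F, q5=F}.
  branch 2 (add q6):
    (not q2 implies (not q5 and not q4)): β-rule — branch into not not q2  //  (not q5 and not q4).
      branch 2.1 (add not not q2):
        ○ open, literals {q2=T, q6=T}.
      branch 2.2 (add (not q5 and not q4)):
        (not q5 and not q4): α-rule — add not q5, not q4.
        ○ open, literals {q4=F, q5=F, q6=T}.
0 branches closed, 6 open.
Each open branch fixes some atoms; the unmentioned ones are free. Counting distinct full assignments: branch {q2=T, q3=T} (q1, q4, q5, q6) contributes 16 new; branch {q2=T, q3=F} (q1, q4, q5, q6) contributes 16 new; branch {q3=T, q4=F, q5=F} (q1, q2, q6) contributes 4 new; branch {q3=F, q4=F, q5=F} (q1, q2, q6) contributes 4 new; branch {q2=T, q6=T} (q1, q3, q4, q5) contributes 0 new; branch {q4=F, q5=F, q6=T} (q1, q2, q3) contributes 0 new. Total: 40.

40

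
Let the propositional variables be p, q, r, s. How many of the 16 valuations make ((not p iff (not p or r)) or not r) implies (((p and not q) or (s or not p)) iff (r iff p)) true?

9

Initial set: {T (((not p iff (not p or r)) or not r) implies (((p and not q) or (s or not p)) iff (r iff p)))}.
T (((not p iff (not p or r)) or not r) implies (((p and not q) or (s or not p)) iff (r iff p))): β-rule — branch into F ((not p iff (not p or r)) or not r)  //  T (((p and not q) or (s or not p)) iff (r iff p)).
  branch 1 (add F ((not p iff (not p or r)) or not r)):
    F ((not p iff (not p or r)) or not r): α-rule — add F (not p iff (not p or r)), F not r.
    F (not p iff (not p or r)): β-rule — branch into T not p, F (not p or r)  //  F not p, T (not p or r).
      branch 1.1 (add T not p, F (not p or r)):
        F (not p or r): α-rule — add F not p, F r.
        × closes — contains both p and not p.
      branch 1.2 (add F not p, T (not p or r)):
        T (not p or r): β-rule — branch into T not p  //  T r.
          branch 1.2.1 (add T not p):
            × closes — contains both p and not p.
          branch 1.2.2 (add T r):
            ○ open, literals {p=true, r=true}.
  branch 2 (add T (((p and not q) or (s or not p)) iff (r iff p))):
    T (((p and not q) or (s or not p)) iff (r iff p)): β-rule — branch into T ((p and not q) or (s or not p)), T (r iff p)  //  F ((p and not q) or (s or not p)), F (r iff p).
      branch 2.1 (add T ((p and not q) or (s or not p)), T (r iff p)):
        T ((p and not q) or (s or not p)): β-rule — branch into T (p and not q)  //  T (s or not p).
          branch 2.1.1 (add T (p and not q)):
            T (p and not q): α-rule — add T p, T not q.
            T (r iff p): β-rule — branch into T r, T p  //  F r, F p.
              branch 2.1.1.1 (add T r, T p):
                ○ open, literals {p=true, q=false, r=true}.
              branch 2.1.1.2 (add F r, F p):
                × closes — contains both p and not p.
          branch 2.1.2 (add T (s or not p)):
            T (r iff p): β-rule — branch into T r, T p  //  F r, F p.
              branch 2.1.2.1 (add T r, T p):
                T (s or not p): β-rule — branch into T s  //  T not p.
                  branch 2.1.2.1.1 (add T s):
                    ○ open, literals {p=true, r=true, s=true}.
                  branch 2.1.2.1.2 (add T not p):
                    × closes — contains both p and not p.
              branch 2.1.2.2 (add F r, F p):
                T (s or not p): β-rule — branch into T s  //  T not p.
                  branch 2.1.2.2.1 (add T s):
                    ○ open, literals {p=false, r=false, s=true}.
                  branch 2.1.2.2.2 (add T not p):
                    ○ open, literals {p=false, r=false}.
      branch 2.2 (add F ((p and not q) or (s or not p)), F (r iff p)):
        F ((p and not q) or (s or not p)): α-rule — add F (p and not q), F (s or not p).
        F (s or not p): α-rule — add F s, F not p.
        F (r iff p): β-rule — branch into T r, F p  //  F r, T p.
          branch 2.2.1 (add T r, F p):
            × closes — contains both p and not p.
          branch 2.2.2 (add F r, T p):
            F (p and not q): β-rule — branch into F p  //  F not q.
              branch 2.2.2.1 (add F p):
                × closes — contains both p and not p.
              branch 2.2.2.2 (add F not q):
                ○ open, literals {p=true, q=true, r=false, s=false}.
6 branches closed, 6 open.
Each open branch fixes some atoms; the unmentioned ones are free. Counting distinct full assignments: branch {p=true, r=true} (q, s) contributes 4 new; branch {p=true, q=false, r=true} (s) contributes 0 new; branch {p=true, r=true, s=true} (q) contributes 0 new; branch {p=false, r=false, s=true} (q) contributes 2 new; branch {p=false, r=false} (q, s) contributes 2 new; branch {p=true, q=true, r=false, s=false} (none free) contributes 1 new. Total: 9.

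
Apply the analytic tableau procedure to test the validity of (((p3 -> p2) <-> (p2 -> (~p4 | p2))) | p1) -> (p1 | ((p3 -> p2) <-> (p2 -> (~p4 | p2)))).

Valid

Assume the negation and expand:
Initial set: {~((((p3 -> p2) <-> (p2 -> (~p4 | p2))) | p1) -> (p1 | ((p3 -> p2) <-> (p2 -> (~p4 | p2)))))}.
~((((p3 -> p2) <-> (p2 -> (~p4 | p2))) | p1) -> (p1 | ((p3 -> p2) <-> (p2 -> (~p4 | p2))))): α-rule — add (((p3 -> p2) <-> (p2 -> (~p4 | p2))) | p1), ~(p1 | ((p3 -> p2) <-> (p2 -> (~p4 | p2)))).
~(p1 | ((p3 -> p2) <-> (p2 -> (~p4 | p2)))): α-rule — add ~p1, ~((p3 -> p2) <-> (p2 -> (~p4 | p2))).
(((p3 -> p2) <-> (p2 -> (~p4 | p2))) | p1): β-rule — branch into ((p3 -> p2) <-> (p2 -> (~p4 | p2)))  //  p1.
  branch 1 (add ((p3 -> p2) <-> (p2 -> (~p4 | p2)))):
    ~((p3 -> p2) <-> (p2 -> (~p4 | p2))): β-rule — branch into (p3 -> p2), ~(p2 -> (~p4 | p2))  //  ~(p3 -> p2), (p2 -> (~p4 | p2)).
      branch 1.1 (add (p3 -> p2), ~(p2 -> (~p4 | p2))):
        ~(p2 -> (~p4 | p2)): α-rule — add p2, ~(~p4 | p2).
        ~(~p4 | p2): α-rule — add ~~p4, ~p2.
        × closes — contains both p2 and ~p2.
      branch 1.2 (add ~(p3 -> p2), (p2 -> (~p4 | p2))):
        ~(p3 -> p2): α-rule — add p3, ~p2.
        ((p3 -> p2) <-> (p2 -> (~p4 | p2))): β-rule — branch into (p3 -> p2), (p2 -> (~p4 | p2))  //  ~(p3 -> p2), ~(p2 -> (~p4 | p2)).
          branch 1.2.1 (add (p3 -> p2), (p2 -> (~p4 | p2))):
            (p2 -> (~p4 | p2)): β-rule — branch into ~p2  //  (~p4 | p2).
              branch 1.2.1.1 (add ~p2):
                (p3 -> p2): β-rule — branch into ~p3  //  p2.
                  branch 1.2.1.1.1 (add ~p3):
                    × closes — contains both p3 and ~p3.
                  branch 1.2.1.1.2 (add p2):
                    × closes — contains both p2 and ~p2.
              branch 1.2.1.2 (add (~p4 | p2)):
                (p3 -> p2): β-rule — branch into ~p3  //  p2.
                  branch 1.2.1.2.1 (add ~p3):
                    × closes — contains both p3 and ~p3.
                  branch 1.2.1.2.2 (add p2):
                    × closes — contains both p2 and ~p2.
          branch 1.2.2 (add ~(p3 -> p2), ~(p2 -> (~p4 | p2))):
            ~(p3 -> p2): α-rule — add p3, ~p2.
            ~(p2 -> (~p4 | p2)): α-rule — add p2, ~(~p4 | p2).
            × closes — contains both p2 and ~p2.
  branch 2 (add p1):
    × closes — contains both p1 and ~p1.
All 7 branches close.
Every branch closed, so the negation is unsatisfiable and the formula is valid.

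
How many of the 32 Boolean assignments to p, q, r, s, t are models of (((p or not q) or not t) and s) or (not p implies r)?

Initial set: {T ((((p or not q) or not t) and s) or (not p implies r))}.
T ((((p or not q) or not t) and s) or (not p implies r)): β-rule — branch into T (((p or not q) or not t) and s)  //  T (not p implies r).
  branch 1 (add T (((p or not q) or not t) and s)):
    T (((p or not q) or not t) and s): α-rule — add T ((p or not q) or not t), T s.
    T ((p or not q) or not t): β-rule — branch into T (p or not q)  //  T not t.
      branch 1.1 (add T (p or not q)):
        T (p or not q): β-rule — branch into T p  //  T not q.
          branch 1.1.1 (add T p):
            ○ open, literals {p=1, s=1}.
          branch 1.1.2 (add T not q):
            ○ open, literals {q=0, s=1}.
      branch 1.2 (add T not t):
        ○ open, literals {s=1, t=0}.
  branch 2 (add T (not p implies r)):
    T (not p implies r): β-rule — branch into F not p  //  T r.
      branch 2.1 (add F not p):
        ○ open, literals {p=1}.
      branch 2.2 (add T r):
        ○ open, literals {r=1}.
0 branches closed, 5 open.
Each open branch fixes some atoms; the unmentioned ones are free. Counting distinct full assignments: branch {p=1, s=1} (q, r, t) contributes 8 new; branch {q=0, s=1} (p, r, t) contributes 4 new; branch {s=1, t=0} (p, q, r) contributes 2 new; branch {p=1} (q, r, s, t) contributes 8 new; branch {r=1} (p, q, s, t) contributes 5 new. Total: 27.

27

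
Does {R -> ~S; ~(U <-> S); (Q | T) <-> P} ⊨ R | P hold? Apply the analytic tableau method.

Initial set: {(R -> ~S); ~(U <-> S); ((Q | T) <-> P); ~(R | P)}.
~(R | P): α-rule — add ~R, ~P.
(R -> ~S): β-rule — branch into ~R  //  ~S.
  branch 1 (add ~R):
    ~(U <-> S): β-rule — branch into U, ~S  //  ~U, S.
      branch 1.1 (add U, ~S):
        ((Q | T) <-> P): β-rule — branch into (Q | T), P  //  ~(Q | T), ~P.
          branch 1.1.1 (add (Q | T), P):
            × closes — contains both P and ~P.
          branch 1.1.2 (add ~(Q | T), ~P):
            ~(Q | T): α-rule — add ~Q, ~T.
            ○ open, literals {P=0, Q=0, R=0, S=0, T=0, U=1}.
      branch 1.2 (add ~U, S):
        ((Q | T) <-> P): β-rule — branch into (Q | T), P  //  ~(Q | T), ~P.
          branch 1.2.1 (add (Q | T), P):
            × closes — contains both P and ~P.
          branch 1.2.2 (add ~(Q | T), ~P):
            ~(Q | T): α-rule — add ~Q, ~T.
            ○ open, literals {P=0, Q=0, R=0, S=1, T=0, U=0}.
  branch 2 (add ~S):
    ~(U <-> S): β-rule — branch into U, ~S  //  ~U, S.
      branch 2.1 (add U, ~S):
        ((Q | T) <-> P): β-rule — branch into (Q | T), P  //  ~(Q | T), ~P.
          branch 2.1.1 (add (Q | T), P):
            × closes — contains both P and ~P.
          branch 2.1.2 (add ~(Q | T), ~P):
            ~(Q | T): α-rule — add ~Q, ~T.
            ○ open, literals {P=0, Q=0, R=0, S=0, T=0, U=1}.
      branch 2.2 (add ~U, S):
        × closes — contains both S and ~S.
4 branches closed, 3 open.
An open branch gives a countermodel: P=0, Q=0, R=0, S=0, T=0, U=1 (unmentioned atoms arbitrary); the premises hold there but the conclusion fails.

No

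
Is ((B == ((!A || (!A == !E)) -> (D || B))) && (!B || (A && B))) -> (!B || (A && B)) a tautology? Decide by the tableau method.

Assume the negation and expand:
Initial set: {F (((B == ((!A || (!A == !E)) -> (D || B))) && (!B || (A && B))) -> (!B || (A && B)))}.
F (((B == ((!A || (!A == !E)) -> (D || B))) && (!B || (A && B))) -> (!B || (A && B))): α-rule — add T ((B == ((!A || (!A == !E)) -> (D || B))) && (!B || (A && B))), F (!B || (A && B)).
T ((B == ((!A || (!A == !E)) -> (D || B))) && (!B || (A && B))): α-rule — add T (B == ((!A || (!A == !E)) -> (D || B))), T (!B || (A && B)).
F (!B || (A && B)): α-rule — add F !B, F (A && B).
T (B == ((!A || (!A == !E)) -> (D || B))): β-rule — branch into T B, T ((!A || (!A == !E)) -> (D || B))  //  F B, F ((!A || (!A == !E)) -> (D || B)).
  branch 1 (add T B, T ((!A || (!A == !E)) -> (D || B))):
    T (!B || (A && B)): β-rule — branch into T !B  //  T (A && B).
      branch 1.1 (add T !B):
        × closes — contains both B and !B.
      branch 1.2 (add T (A && B)):
        T (A && B): α-rule — add T A, T B.
        F (A && B): β-rule — branch into F A  //  F B.
          branch 1.2.1 (add F A):
            × closes — contains both A and !A.
          branch 1.2.2 (add F B):
            × closes — contains both B and !B.
  branch 2 (add F B, F ((!A || (!A == !E)) -> (D || B))):
    × closes — contains both B and !B.
All 4 branches close.
Every branch closed, so the negation is unsatisfiable and the formula is valid.

Valid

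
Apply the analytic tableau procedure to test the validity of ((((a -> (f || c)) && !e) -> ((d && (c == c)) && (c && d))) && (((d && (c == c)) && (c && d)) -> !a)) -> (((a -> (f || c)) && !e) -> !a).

Assume the negation and expand:
Initial set: {!(((((a -> (f || c)) && !e) -> ((d && (c == c)) && (c && d))) && (((d && (c == c)) && (c && d)) -> !a)) -> (((a -> (f || c)) && !e) -> !a))}.
!(((((a -> (f || c)) && !e) -> ((d && (c == c)) && (c && d))) && (((d && (c == c)) && (c && d)) -> !a)) -> (((a -> (f || c)) && !e) -> !a)): α-rule — add ((((a -> (f || c)) && !e) -> ((d && (c == c)) && (c && d))) && (((d && (c == c)) && (c && d)) -> !a)), !(((a -> (f || c)) && !e) -> !a).
((((a -> (f || c)) && !e) -> ((d && (c == c)) && (c && d))) && (((d && (c == c)) && (c && d)) -> !a)): α-rule — add (((a -> (f || c)) && !e) -> ((d && (c == c)) && (c && d))), (((d && (c == c)) && (c && d)) -> !a).
!(((a -> (f || c)) && !e) -> !a): α-rule — add ((a -> (f || c)) && !e), !!a.
((a -> (f || c)) && !e): α-rule — add (a -> (f || c)), !e.
(((a -> (f || c)) && !e) -> ((d && (c == c)) && (c && d))): β-rule — branch into !((a -> (f || c)) && !e)  //  ((d && (c == c)) && (c && d)).
  branch 1 (add !((a -> (f || c)) && !e)):
    (((d && (c == c)) && (c && d)) -> !a): β-rule — branch into !((d && (c == c)) && (c && d))  //  !a.
      branch 1.1 (add !((d && (c == c)) && (c && d))):
        (a -> (f || c)): β-rule — branch into !a  //  (f || c).
          branch 1.1.1 (add !a):
            × closes — contains both a and !a.
          branch 1.1.2 (add (f || c)):
            !((a -> (f || c)) && !e): β-rule — branch into !(a -> (f || c))  //  !!e.
              branch 1.1.2.1 (add !(a -> (f || c))):
                !(a -> (f || c)): α-rule — add a, !(f || c).
                !(f || c): α-rule — add !f, !c.
                !((d && (c == c)) && (c && d)): β-rule — branch into !(d && (c == c))  //  !(c && d).
                  branch 1.1.2.1.1 (add !(d && (c == c))):
                    (f || c): β-rule — branch into f  //  c.
                      branch 1.1.2.1.1.1 (add f):
                        × closes — contains both f and !f.
                      branch 1.1.2.1.1.2 (add c):
                        × closes — contains both c and !c.
                  branch 1.1.2.1.2 (add !(c && d)):
                    (f || c): β-rule — branch into f  //  c.
                      branch 1.1.2.1.2.1 (add f):
                        × closes — contains both f and !f.
                      branch 1.1.2.1.2.2 (add c):
                        × closes — contains both c and !c.
              branch 1.1.2.2 (add !!e):
                × closes — contains both e and !e.
      branch 1.2 (add !a):
        × closes — contains both a and !a.
  branch 2 (add ((d && (c == c)) && (c && d))):
    ((d && (c == c)) && (c && d)): α-rule — add (d && (c == c)), (c && d).
    (d && (c == c)): α-rule — add d, (c == c).
    (c && d): α-rule — add c, d.
    (((d && (c == c)) && (c && d)) -> !a): β-rule — branch into !((d && (c == c)) && (c && d))  //  !a.
      branch 2.1 (add !((d && (c == c)) && (c && d))):
        (a -> (f || c)): β-rule — branch into !a  //  (f || c).
          branch 2.1.1 (add !a):
            × closes — contains both a and !a.
          branch 2.1.2 (add (f || c)):
            (c == c): β-rule — branch into c, c  //  !c, !c.
              branch 2.1.2.1 (add c, c):
                !((d && (c == c)) && (c && d)): β-rule — branch into !(d && (c == c))  //  !(c && d).
                  branch 2.1.2.1.1 (add !(d && (c == c))):
                    (f || c): β-rule — branch into f  //  c.
                      branch 2.1.2.1.1.1 (add f):
                        !(d && (c == c)): β-rule — branch into !d  //  !(c == c).
                          branch 2.1.2.1.1.1.1 (add !d):
                            × closes — contains both d and !d.
                          branch 2.1.2.1.1.1.2 (add !(c == c)):
                            !(c == c): β-rule — branch into c, !c  //  !c, c.
                              branch 2.1.2.1.1.1.2.1 (add c, !c):
                                × closes — contains both c and !c.
                              branch 2.1.2.1.1.1.2.2 (add !c, c):
                                × closes — contains both c and !c.
                      branch 2.1.2.1.1.2 (add c):
                        !(d && (c == c)): β-rule — branch into !d  //  !(c == c).
                          branch 2.1.2.1.1.2.1 (add !d):
                            × closes — contains both d and !d.
                          branch 2.1.2.1.1.2.2 (add !(c == c)):
                            !(c == c): β-rule — branch into c, !c  //  !c, c.
                              branch 2.1.2.1.1.2.2.1 (add c, !c):
                                × closes — contains both c and !c.
                              branch 2.1.2.1.1.2.2.2 (add !c, c):
                                × closes — contains both c and !c.
                  branch 2.1.2.1.2 (add !(c && d)):
                    (f || c): β-rule — branch into f  //  c.
                      branch 2.1.2.1.2.1 (add f):
                        !(c && d): β-rule — branch into !c  //  !d.
                          branch 2.1.2.1.2.1.1 (add !c):
                            × closes — contains both c and !c.
                          branch 2.1.2.1.2.1.2 (add !d):
                            × closes — contains both d and !d.
                      branch 2.1.2.1.2.2 (add c):
                        !(c && d): β-rule — branch into !c  //  !d.
                          branch 2.1.2.1.2.2.1 (add !c):
                            × closes — contains both c and !c.
                          branch 2.1.2.1.2.2.2 (add !d):
                            × closes — contains both d and !d.
              branch 2.1.2.2 (add !c, !c):
                × closes — contains both c and !c.
      branch 2.2 (add !a):
        × closes — contains both a and !a.
All 20 branches close.
Every branch closed, so the negation is unsatisfiable and the formula is valid.

Valid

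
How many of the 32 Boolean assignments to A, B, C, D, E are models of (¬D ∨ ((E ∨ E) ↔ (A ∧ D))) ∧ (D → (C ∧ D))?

20

Initial set: {T ((¬D ∨ ((E ∨ E) ↔ (A ∧ D))) ∧ (D → (C ∧ D)))}.
T ((¬D ∨ ((E ∨ E) ↔ (A ∧ D))) ∧ (D → (C ∧ D))): α-rule — add T (¬D ∨ ((E ∨ E) ↔ (A ∧ D))), T (D → (C ∧ D)).
T (¬D ∨ ((E ∨ E) ↔ (A ∧ D))): β-rule — branch into T ¬D  //  T ((E ∨ E) ↔ (A ∧ D)).
  branch 1 (add T ¬D):
    T (D → (C ∧ D)): β-rule — branch into F D  //  T (C ∧ D).
      branch 1.1 (add F D):
        ○ open, literals {D=false}.
      branch 1.2 (add T (C ∧ D)):
        T (C ∧ D): α-rule — add T C, T D.
        × closes — contains both D and ¬D.
  branch 2 (add T ((E ∨ E) ↔ (A ∧ D))):
    T (D → (C ∧ D)): β-rule — branch into F D  //  T (C ∧ D).
      branch 2.1 (add F D):
        T ((E ∨ E) ↔ (A ∧ D)): β-rule — branch into T (E ∨ E), T (A ∧ D)  //  F (E ∨ E), F (A ∧ D).
          branch 2.1.1 (add T (E ∨ E), T (A ∧ D)):
            T (A ∧ D): α-rule — add T A, T D.
            × closes — contains both D and ¬D.
          branch 2.1.2 (add F (E ∨ E), F (A ∧ D)):
            F (E ∨ E): α-rule — add F E, F E.
            F (A ∧ D): β-rule — branch into F A  //  F D.
              branch 2.1.2.1 (add F A):
                ○ open, literals {A=false, D=false, E=false}.
              branch 2.1.2.2 (add F D):
                ○ open, literals {D=false, E=false}.
      branch 2.2 (add T (C ∧ D)):
        T (C ∧ D): α-rule — add T C, T D.
        T ((E ∨ E) ↔ (A ∧ D)): β-rule — branch into T (E ∨ E), T (A ∧ D)  //  F (E ∨ E), F (A ∧ D).
          branch 2.2.1 (add T (E ∨ E), T (A ∧ D)):
            T (A ∧ D): α-rule — add T A, T D.
            T (E ∨ E): β-rule — branch into T E  //  T E.
              branch 2.2.1.1 (add T E):
                ○ open, literals {A=true, C=true, D=true, E=true}.
              branch 2.2.1.2 (add T E):
                ○ open, literals {A=true, C=true, D=true, E=true}.
          branch 2.2.2 (add F (E ∨ E), F (A ∧ D)):
            F (E ∨ E): α-rule — add F E, F E.
            F (A ∧ D): β-rule — branch into F A  //  F D.
              branch 2.2.2.1 (add F A):
                ○ open, literals {A=false, C=true, D=true, E=false}.
              branch 2.2.2.2 (add F D):
                × closes — contains both D and ¬D.
3 branches closed, 6 open.
Each open branch fixes some atoms; the unmentioned ones are free. Counting distinct full assignments: branch {D=false} (A, B, C, E) contributes 16 new; branch {A=false, D=false, E=false} (B, C) contributes 0 new; branch {D=false, E=false} (A, B, C) contributes 0 new; branch {A=true, C=true, D=true, E=true} (B) contributes 2 new; branch {A=true, C=true, D=true, E=true} (B) contributes 0 new; branch {A=false, C=true, D=true, E=false} (B) contributes 2 new. Total: 20.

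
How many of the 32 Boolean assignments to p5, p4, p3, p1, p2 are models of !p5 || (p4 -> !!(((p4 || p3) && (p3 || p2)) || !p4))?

Initial set: {T (!p5 || (p4 -> !!(((p4 || p3) && (p3 || p2)) || !p4)))}.
T (!p5 || (p4 -> !!(((p4 || p3) && (p3 || p2)) || !p4))): β-rule — branch into T !p5  //  T (p4 -> !!(((p4 || p3) && (p3 || p2)) || !p4)).
  branch 1 (add T !p5):
    ○ open, literals {p5=F}.
  branch 2 (add T (p4 -> !!(((p4 || p3) && (p3 || p2)) || !p4))):
    T (p4 -> !!(((p4 || p3) && (p3 || p2)) || !p4)): β-rule — branch into F p4  //  T !!(((p4 || p3) && (p3 || p2)) || !p4).
      branch 2.1 (add F p4):
        ○ open, literals {p4=F}.
      branch 2.2 (add T !!(((p4 || p3) && (p3 || p2)) || !p4)):
        T !!(((p4 || p3) && (p3 || p2)) || !p4): drop double negation, giving T (((p4 || p3) && (p3 || p2)) || !p4).
        T (((p4 || p3) && (p3 || p2)) || !p4): β-rule — branch into T ((p4 || p3) && (p3 || p2))  //  T !p4.
          branch 2.2.1 (add T ((p4 || p3) && (p3 || p2))):
            T ((p4 || p3) && (p3 || p2)): α-rule — add T (p4 || p3), T (p3 || p2).
            T (p4 || p3): β-rule — branch into T p4  //  T p3.
              branch 2.2.1.1 (add T p4):
                T (p3 || p2): β-rule — branch into T p3  //  T p2.
                  branch 2.2.1.1.1 (add T p3):
                    ○ open, literals {p3=T, p4=T}.
                  branch 2.2.1.1.2 (add T p2):
                    ○ open, literals {p2=T, p4=T}.
              branch 2.2.1.2 (add T p3):
                T (p3 || p2): β-rule — branch into T p3  //  T p2.
                  branch 2.2.1.2.1 (add T p3):
                    ○ open, literals {p3=T}.
                  branch 2.2.1.2.2 (add T p2):
                    ○ open, literals {p2=T, p3=T}.
          branch 2.2.2 (add T !p4):
            ○ open, literals {p4=F}.
0 branches closed, 7 open.
Each open branch fixes some atoms; the unmentioned ones are free. Counting distinct full assignments: branch {p5=F} (p4, p3, p1, p2) contributes 16 new; branch {p4=F} (p5, p3, p1, p2) contributes 8 new; branch {p3=T, p4=T} (p5, p1, p2) contributes 4 new; branch {p2=T, p4=T} (p5, p3, p1) contributes 2 new; branch {p3=T} (p5, p4, p1, p2) contributes 0 new; branch {p2=T, p3=T} (p5, p4, p1) contributes 0 new; branch {p4=F} (p5, p3, p1, p2) contributes 0 new. Total: 30.

30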